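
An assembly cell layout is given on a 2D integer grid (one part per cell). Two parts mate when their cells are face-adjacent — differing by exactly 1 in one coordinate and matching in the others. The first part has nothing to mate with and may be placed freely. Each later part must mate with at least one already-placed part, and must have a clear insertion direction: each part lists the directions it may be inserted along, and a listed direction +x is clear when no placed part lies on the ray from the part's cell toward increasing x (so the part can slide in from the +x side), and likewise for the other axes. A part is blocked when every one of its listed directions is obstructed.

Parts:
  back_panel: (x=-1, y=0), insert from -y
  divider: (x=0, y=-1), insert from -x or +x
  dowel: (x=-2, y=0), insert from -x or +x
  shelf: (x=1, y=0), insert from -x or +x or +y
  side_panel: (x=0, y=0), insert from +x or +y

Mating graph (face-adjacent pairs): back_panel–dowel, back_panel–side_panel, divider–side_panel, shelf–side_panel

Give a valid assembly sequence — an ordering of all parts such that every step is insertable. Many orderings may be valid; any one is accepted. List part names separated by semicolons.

1. shelf@(1, 0) [-x clear] — {shelf}
2. side_panel@(0, 0) [+y clear] — {shelf, side_panel}
3. divider@(0, -1) [-x clear] — {divider, shelf, side_panel}
4. back_panel@(-1, 0) [-y clear] — {back_panel, divider, shelf, side_panel}
5. dowel@(-2, 0) [-x clear] — {back_panel, divider, dowel, shelf, side_panel}

shelf; side_panel; divider; back_panel; dowel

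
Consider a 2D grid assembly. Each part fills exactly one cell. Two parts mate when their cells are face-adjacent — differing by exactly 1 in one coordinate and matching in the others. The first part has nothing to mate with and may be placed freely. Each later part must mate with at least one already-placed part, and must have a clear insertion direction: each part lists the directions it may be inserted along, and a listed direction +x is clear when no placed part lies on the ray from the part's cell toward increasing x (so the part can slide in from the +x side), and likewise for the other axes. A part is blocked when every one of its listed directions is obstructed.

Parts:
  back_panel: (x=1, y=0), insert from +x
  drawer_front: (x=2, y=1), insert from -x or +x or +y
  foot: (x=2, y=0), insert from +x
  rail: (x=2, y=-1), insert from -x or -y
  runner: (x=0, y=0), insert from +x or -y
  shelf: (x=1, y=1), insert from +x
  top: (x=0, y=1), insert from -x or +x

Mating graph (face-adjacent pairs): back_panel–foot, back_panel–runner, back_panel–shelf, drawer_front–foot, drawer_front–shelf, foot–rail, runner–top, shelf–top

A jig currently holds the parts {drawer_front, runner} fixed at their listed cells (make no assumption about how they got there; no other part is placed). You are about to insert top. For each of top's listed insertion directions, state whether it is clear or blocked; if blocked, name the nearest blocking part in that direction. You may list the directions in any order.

+x: blocked by drawer_front; -x: clear

-x: ray from top(0, 1) has no placed part ⇒ clear
+x: nearest on ray is drawer_front@(2, 1) ⇒ blocked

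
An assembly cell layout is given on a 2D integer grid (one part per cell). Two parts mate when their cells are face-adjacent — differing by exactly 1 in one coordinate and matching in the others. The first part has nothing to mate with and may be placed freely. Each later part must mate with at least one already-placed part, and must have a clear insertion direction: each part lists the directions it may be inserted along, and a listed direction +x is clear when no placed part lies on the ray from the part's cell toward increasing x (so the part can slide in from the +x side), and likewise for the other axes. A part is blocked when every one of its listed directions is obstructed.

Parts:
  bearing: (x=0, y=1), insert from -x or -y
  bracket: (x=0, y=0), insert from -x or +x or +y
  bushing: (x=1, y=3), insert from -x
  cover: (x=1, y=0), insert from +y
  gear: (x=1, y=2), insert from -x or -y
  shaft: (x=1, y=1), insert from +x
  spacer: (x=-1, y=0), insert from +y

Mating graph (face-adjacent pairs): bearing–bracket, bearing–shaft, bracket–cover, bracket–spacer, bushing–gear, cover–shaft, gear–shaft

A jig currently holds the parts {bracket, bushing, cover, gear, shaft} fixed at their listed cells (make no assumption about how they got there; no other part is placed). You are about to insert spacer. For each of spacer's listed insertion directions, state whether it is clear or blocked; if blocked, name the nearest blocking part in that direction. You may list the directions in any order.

+y: clear

+y: ray from spacer(-1, 0) has no placed part ⇒ clear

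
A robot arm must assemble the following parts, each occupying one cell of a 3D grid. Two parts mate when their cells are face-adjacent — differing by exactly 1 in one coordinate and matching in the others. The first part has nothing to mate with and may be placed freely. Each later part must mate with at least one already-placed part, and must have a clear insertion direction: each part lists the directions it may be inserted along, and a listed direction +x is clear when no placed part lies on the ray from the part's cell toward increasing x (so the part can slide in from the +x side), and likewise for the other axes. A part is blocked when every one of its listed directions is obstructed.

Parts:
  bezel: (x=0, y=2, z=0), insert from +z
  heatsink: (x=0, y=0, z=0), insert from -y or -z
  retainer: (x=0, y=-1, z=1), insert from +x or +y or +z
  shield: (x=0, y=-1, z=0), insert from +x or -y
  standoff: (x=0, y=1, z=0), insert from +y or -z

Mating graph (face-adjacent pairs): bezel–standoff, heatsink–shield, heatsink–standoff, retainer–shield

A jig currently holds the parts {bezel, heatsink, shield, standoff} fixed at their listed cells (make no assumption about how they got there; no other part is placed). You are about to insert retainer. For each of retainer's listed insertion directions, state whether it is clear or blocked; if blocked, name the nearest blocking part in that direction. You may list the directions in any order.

+x: clear; +y: clear; +z: clear

+x: ray from retainer(0, -1, 1) has no placed part ⇒ clear
+y: ray from retainer(0, -1, 1) has no placed part ⇒ clear
+z: ray from retainer(0, -1, 1) has no placed part ⇒ clear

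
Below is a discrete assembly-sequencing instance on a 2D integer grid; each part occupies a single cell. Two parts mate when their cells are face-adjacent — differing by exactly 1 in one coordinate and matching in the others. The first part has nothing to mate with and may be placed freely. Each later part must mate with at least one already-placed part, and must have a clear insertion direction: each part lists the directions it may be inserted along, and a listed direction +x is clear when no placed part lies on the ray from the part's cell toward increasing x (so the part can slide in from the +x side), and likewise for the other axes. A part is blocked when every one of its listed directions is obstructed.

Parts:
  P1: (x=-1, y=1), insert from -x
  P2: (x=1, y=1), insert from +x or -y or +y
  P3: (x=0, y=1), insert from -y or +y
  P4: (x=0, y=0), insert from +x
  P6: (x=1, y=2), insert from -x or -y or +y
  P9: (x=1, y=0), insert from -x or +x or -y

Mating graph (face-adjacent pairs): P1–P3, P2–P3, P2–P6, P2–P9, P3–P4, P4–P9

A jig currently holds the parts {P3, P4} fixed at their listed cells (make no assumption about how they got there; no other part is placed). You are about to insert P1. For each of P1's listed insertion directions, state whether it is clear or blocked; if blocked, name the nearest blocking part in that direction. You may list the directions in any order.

-x: clear

-x: ray from P1(-1, 1) has no placed part ⇒ clear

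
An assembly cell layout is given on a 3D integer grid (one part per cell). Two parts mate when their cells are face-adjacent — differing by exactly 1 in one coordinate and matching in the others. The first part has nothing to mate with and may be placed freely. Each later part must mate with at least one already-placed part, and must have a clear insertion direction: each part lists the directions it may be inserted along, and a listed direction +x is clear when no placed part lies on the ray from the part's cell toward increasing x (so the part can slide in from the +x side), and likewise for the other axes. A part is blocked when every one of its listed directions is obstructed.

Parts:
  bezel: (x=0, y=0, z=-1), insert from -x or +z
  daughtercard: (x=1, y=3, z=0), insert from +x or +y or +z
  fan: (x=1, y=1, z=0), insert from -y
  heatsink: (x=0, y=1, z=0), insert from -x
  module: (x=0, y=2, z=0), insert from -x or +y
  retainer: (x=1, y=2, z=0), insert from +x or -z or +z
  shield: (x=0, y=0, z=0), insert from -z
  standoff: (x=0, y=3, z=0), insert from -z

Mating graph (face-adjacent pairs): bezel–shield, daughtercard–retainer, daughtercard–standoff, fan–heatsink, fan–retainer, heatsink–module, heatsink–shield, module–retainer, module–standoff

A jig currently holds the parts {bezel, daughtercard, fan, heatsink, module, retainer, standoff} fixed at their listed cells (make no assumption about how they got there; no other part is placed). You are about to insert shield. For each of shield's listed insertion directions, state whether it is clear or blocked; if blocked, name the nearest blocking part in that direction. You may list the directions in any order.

-z: blocked by bezel

-z: nearest on ray is bezel@(0, 0, -1) ⇒ blocked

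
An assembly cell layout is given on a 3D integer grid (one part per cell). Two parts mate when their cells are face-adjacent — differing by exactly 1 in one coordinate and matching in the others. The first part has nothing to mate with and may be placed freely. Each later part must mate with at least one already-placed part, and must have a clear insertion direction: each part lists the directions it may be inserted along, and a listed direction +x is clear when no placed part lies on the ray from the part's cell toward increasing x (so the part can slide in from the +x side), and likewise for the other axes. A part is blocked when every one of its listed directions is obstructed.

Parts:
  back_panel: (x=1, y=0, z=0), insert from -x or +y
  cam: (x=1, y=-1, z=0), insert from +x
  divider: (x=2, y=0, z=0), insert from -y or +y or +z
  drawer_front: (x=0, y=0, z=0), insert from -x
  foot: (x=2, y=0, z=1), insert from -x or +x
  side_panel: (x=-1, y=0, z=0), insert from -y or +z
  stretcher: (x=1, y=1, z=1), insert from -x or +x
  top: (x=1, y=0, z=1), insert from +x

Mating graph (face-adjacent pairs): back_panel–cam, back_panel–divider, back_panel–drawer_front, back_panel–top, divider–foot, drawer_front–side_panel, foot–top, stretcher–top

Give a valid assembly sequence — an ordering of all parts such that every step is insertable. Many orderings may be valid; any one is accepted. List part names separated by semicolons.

back_panel; drawer_front; top; foot; divider; side_panel; cam; stretcher

1. back_panel@(1, 0, 0) [-x clear] — {back_panel}
2. drawer_front@(0, 0, 0) [-x clear] — {back_panel, drawer_front}
3. top@(1, 0, 1) [+x clear] — {back_panel, drawer_front, top}
4. foot@(2, 0, 1) [+x clear] — {back_panel, drawer_front, foot, top}
5. divider@(2, 0, 0) [-y clear] — {back_panel, divider, drawer_front, foot, top}
6. side_panel@(-1, 0, 0) [-y clear] — {back_panel, divider, drawer_front, foot, side_panel, top}
7. cam@(1, -1, 0) [+x clear] — {back_panel, cam, divider, drawer_front, foot, side_panel, top}
8. stretcher@(1, 1, 1) [-x clear] — {back_panel, cam, divider, drawer_front, foot, side_panel, stretcher, top}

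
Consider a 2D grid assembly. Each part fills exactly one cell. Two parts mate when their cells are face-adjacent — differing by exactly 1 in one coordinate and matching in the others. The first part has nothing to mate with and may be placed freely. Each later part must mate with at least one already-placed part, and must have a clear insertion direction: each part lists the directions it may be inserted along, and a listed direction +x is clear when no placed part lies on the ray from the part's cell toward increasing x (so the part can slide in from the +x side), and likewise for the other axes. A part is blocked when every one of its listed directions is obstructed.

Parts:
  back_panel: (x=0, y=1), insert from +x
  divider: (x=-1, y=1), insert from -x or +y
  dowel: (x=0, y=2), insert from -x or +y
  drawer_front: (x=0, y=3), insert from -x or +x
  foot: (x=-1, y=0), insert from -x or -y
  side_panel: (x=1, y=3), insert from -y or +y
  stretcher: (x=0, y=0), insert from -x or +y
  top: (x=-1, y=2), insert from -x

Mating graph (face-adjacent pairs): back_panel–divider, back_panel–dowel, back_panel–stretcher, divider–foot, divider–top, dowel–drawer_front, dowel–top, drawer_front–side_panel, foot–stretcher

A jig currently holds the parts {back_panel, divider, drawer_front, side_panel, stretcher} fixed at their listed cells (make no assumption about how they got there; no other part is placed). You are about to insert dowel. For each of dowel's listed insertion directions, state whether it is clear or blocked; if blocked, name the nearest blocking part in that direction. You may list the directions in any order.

-x: ray from dowel(0, 2) has no placed part ⇒ clear
+y: nearest on ray is drawer_front@(0, 3) ⇒ blocked

+y: blocked by drawer_front; -x: clear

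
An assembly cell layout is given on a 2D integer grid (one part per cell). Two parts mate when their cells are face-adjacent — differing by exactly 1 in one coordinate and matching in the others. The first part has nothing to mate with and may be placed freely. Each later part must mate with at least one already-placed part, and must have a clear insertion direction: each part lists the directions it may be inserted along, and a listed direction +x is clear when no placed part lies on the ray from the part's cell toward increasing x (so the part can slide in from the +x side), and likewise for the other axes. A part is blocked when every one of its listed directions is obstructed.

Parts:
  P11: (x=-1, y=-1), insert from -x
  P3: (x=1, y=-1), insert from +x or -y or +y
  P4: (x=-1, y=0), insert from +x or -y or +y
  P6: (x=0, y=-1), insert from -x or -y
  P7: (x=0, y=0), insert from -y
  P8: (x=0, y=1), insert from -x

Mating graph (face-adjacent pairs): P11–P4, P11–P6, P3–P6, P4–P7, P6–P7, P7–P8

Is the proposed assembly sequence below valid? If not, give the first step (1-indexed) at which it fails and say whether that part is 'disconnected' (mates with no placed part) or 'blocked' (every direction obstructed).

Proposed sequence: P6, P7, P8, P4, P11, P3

Invalid at step 2 (blocked)

1. P6@(0, -1) [-x clear] — {P6}
2. P7@(0, 0) — -y all obstructed ⇒ blocked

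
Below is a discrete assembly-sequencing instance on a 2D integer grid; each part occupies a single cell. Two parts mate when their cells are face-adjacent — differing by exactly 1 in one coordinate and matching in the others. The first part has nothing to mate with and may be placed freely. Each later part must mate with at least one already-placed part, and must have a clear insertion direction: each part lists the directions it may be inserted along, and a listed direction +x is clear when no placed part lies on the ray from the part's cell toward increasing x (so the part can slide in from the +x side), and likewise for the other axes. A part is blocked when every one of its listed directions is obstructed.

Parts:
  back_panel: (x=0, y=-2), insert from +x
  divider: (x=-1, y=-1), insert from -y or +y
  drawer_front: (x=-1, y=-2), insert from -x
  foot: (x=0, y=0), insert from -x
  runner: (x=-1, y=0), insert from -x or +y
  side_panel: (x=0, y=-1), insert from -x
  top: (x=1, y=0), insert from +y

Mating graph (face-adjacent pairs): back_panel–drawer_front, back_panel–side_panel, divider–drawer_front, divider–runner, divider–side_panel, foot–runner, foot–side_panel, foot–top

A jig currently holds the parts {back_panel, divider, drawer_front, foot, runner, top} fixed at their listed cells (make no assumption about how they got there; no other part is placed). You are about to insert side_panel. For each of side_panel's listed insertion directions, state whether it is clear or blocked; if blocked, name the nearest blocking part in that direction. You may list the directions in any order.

-x: blocked by divider

-x: nearest on ray is divider@(-1, -1) ⇒ blocked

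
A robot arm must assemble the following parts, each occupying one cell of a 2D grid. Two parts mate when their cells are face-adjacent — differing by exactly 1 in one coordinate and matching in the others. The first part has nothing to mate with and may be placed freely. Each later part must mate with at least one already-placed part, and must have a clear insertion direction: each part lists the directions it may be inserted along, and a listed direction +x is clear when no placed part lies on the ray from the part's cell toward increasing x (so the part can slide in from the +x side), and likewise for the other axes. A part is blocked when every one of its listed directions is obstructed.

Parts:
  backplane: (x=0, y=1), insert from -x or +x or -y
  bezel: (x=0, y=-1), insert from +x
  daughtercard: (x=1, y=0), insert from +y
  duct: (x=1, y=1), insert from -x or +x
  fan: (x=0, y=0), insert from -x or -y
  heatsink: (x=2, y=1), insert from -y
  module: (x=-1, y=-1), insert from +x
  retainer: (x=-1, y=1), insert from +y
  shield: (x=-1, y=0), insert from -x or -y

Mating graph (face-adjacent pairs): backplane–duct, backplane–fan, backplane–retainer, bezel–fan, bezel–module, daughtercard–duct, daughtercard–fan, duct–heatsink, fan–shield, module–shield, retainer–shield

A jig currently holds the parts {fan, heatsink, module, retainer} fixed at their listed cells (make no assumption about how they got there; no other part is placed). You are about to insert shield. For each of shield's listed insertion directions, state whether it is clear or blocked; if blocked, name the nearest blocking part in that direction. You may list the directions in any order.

-x: clear; -y: blocked by module

-x: ray from shield(-1, 0) has no placed part ⇒ clear
-y: nearest on ray is module@(-1, -1) ⇒ blocked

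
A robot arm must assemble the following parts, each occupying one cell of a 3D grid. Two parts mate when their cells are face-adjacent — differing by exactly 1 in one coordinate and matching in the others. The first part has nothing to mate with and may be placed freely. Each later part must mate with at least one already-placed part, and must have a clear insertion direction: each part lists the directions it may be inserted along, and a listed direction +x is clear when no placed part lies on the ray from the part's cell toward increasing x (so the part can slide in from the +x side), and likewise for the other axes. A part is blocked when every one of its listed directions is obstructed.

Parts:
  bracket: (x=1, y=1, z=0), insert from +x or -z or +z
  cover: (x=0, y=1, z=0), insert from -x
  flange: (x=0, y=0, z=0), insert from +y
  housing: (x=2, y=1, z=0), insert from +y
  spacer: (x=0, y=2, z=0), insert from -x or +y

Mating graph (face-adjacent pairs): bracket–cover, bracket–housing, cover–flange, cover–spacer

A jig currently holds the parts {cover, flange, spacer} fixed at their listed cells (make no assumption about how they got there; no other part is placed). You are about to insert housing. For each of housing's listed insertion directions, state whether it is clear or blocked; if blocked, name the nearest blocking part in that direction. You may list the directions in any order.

+y: clear

+y: ray from housing(2, 1, 0) has no placed part ⇒ clear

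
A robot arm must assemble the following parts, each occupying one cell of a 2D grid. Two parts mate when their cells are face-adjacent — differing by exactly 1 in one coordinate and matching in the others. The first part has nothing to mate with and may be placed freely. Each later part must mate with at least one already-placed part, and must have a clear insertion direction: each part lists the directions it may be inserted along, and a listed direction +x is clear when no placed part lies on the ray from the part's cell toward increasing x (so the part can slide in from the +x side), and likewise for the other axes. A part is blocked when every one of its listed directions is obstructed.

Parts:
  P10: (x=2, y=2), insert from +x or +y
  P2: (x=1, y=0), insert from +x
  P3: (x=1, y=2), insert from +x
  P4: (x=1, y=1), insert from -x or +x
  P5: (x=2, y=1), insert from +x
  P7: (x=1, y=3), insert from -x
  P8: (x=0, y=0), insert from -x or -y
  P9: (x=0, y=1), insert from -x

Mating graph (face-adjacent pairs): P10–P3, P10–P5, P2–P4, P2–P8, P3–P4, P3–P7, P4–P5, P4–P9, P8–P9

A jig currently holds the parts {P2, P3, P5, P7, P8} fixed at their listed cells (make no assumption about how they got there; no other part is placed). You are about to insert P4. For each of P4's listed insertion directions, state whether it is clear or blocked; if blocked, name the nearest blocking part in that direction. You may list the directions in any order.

+x: blocked by P5; -x: clear

-x: ray from P4(1, 1) has no placed part ⇒ clear
+x: nearest on ray is P5@(2, 1) ⇒ blocked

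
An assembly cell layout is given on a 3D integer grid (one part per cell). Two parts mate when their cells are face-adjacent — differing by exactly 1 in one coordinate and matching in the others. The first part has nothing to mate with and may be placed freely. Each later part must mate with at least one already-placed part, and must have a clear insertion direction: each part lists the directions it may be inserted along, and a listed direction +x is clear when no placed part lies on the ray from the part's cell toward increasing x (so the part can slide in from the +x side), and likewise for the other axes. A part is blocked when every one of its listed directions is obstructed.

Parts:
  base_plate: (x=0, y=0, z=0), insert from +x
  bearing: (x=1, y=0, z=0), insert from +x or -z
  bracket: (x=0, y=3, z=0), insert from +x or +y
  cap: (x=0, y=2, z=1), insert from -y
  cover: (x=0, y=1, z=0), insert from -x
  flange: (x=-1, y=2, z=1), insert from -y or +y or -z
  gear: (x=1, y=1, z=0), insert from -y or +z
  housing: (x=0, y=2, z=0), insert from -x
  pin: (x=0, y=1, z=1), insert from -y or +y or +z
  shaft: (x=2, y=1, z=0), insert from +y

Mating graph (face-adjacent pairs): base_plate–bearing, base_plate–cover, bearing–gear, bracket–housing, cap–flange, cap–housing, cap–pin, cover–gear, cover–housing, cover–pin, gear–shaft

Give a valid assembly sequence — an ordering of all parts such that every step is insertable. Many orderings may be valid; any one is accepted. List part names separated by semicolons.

1. cover@(0, 1, 0) [-x clear] — {cover}
2. base_plate@(0, 0, 0) [+x clear] — {base_plate, cover}
3. housing@(0, 2, 0) [-x clear] — {base_plate, cover, housing}
4. gear@(1, 1, 0) [-y clear] — {base_plate, cover, gear, housing}
5. shaft@(2, 1, 0) [+y clear] — {base_plate, cover, gear, housing, shaft}
6. bracket@(0, 3, 0) [+x clear] — {base_plate, bracket, cover, gear, housing, shaft}
7. bearing@(1, 0, 0) [+x clear] — {base_plate, bearing, bracket, cover, gear, housing, shaft}
8. cap@(0, 2, 1) [-y clear] — {base_plate, bearing, bracket, cap, cover, gear, housing, shaft}
9. pin@(0, 1, 1) [-y clear] — {base_plate, bearing, bracket, cap, cover, gear, housing, pin, shaft}
10. flange@(-1, 2, 1) [-y clear] — {base_plate, bearing, bracket, cap, cover, flange, gear, housing, pin, shaft}

cover; base_plate; housing; gear; shaft; bracket; bearing; cap; pin; flange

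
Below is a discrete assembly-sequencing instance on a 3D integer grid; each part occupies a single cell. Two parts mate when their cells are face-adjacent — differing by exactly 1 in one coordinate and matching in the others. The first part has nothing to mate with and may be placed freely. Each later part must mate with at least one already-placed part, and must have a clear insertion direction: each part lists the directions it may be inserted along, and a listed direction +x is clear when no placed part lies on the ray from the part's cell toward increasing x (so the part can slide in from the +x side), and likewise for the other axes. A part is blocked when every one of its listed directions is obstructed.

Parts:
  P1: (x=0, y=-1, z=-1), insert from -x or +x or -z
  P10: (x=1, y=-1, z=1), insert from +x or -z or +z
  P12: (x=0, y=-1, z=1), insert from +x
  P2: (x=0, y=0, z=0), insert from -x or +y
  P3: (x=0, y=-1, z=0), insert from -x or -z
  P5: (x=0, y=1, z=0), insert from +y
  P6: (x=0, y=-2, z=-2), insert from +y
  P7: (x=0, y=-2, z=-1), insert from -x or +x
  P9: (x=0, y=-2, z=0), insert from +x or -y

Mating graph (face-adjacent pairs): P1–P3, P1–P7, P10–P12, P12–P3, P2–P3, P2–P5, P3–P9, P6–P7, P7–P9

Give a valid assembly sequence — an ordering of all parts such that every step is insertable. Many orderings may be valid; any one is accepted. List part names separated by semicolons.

P12; P10; P3; P2; P5; P9; P7; P6; P1

1. P12@(0, -1, 1) [+x clear] — {P12}
2. P10@(1, -1, 1) [+x clear] — {P10, P12}
3. P3@(0, -1, 0) [-x clear] — {P10, P12, P3}
4. P2@(0, 0, 0) [-x clear] — {P10, P12, P2, P3}
5. P5@(0, 1, 0) [+y clear] — {P10, P12, P2, P3, P5}
6. P9@(0, -2, 0) [+x clear] — {P10, P12, P2, P3, P5, P9}
7. P7@(0, -2, -1) [-x clear] — {P10, P12, P2, P3, P5, P7, P9}
8. P6@(0, -2, -2) [+y clear] — {P10, P12, P2, P3, P5, P6, P7, P9}
9. P1@(0, -1, -1) [-x clear] — {P1, P10, P12, P2, P3, P5, P6, P7, P9}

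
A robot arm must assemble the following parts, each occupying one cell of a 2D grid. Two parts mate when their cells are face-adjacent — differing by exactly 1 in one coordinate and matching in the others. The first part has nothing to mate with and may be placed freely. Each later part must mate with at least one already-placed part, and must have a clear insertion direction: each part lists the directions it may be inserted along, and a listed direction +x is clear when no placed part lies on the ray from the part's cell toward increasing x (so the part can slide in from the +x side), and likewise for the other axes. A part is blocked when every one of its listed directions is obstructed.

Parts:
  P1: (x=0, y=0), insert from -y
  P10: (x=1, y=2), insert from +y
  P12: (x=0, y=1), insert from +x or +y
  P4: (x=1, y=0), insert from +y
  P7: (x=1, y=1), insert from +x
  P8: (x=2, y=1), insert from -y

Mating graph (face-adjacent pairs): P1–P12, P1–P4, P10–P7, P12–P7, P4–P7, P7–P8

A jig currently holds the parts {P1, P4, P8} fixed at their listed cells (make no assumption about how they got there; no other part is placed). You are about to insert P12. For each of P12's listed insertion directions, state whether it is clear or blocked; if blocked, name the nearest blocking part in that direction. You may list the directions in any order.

+x: blocked by P8; +y: clear

+x: nearest on ray is P8@(2, 1) ⇒ blocked
+y: ray from P12(0, 1) has no placed part ⇒ clear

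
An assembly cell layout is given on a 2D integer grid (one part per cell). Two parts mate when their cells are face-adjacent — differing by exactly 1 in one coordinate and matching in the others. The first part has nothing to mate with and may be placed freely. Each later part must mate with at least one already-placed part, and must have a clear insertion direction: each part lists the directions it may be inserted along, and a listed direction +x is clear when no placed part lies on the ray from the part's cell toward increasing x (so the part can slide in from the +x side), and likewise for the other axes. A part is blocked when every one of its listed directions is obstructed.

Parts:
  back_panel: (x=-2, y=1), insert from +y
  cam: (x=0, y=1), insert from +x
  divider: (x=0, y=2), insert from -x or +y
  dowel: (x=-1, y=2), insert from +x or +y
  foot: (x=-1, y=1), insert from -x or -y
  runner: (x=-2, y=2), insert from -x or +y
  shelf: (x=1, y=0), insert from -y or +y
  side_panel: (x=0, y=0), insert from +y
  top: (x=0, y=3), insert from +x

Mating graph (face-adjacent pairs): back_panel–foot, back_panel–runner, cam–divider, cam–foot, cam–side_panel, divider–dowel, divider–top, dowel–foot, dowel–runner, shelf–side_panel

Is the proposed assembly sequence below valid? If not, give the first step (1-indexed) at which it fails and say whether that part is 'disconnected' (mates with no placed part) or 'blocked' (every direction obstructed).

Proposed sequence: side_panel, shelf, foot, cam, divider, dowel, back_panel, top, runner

Invalid at step 3 (disconnected)

1. side_panel@(0, 0) [+y clear] — {side_panel}
2. shelf@(1, 0) [-y clear] — {shelf, side_panel}
3. foot@(-1, 1) — no placed neighbour ⇒ disconnected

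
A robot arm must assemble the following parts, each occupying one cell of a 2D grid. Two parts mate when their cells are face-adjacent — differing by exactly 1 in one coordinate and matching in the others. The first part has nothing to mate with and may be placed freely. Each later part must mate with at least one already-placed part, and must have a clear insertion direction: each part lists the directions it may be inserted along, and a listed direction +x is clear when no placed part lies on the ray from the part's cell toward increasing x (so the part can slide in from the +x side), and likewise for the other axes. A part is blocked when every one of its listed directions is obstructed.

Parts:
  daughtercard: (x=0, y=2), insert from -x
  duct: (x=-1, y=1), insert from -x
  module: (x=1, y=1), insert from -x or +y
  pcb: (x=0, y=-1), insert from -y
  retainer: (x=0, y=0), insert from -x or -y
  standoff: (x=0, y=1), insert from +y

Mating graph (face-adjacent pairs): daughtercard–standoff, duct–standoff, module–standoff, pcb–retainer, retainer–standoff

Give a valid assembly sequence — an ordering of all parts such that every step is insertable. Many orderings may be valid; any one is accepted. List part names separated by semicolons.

1. module@(1, 1) [-x clear] — {module}
2. standoff@(0, 1) [+y clear] — {module, standoff}
3. daughtercard@(0, 2) [-x clear] — {daughtercard, module, standoff}
4. retainer@(0, 0) [-x clear] — {daughtercard, module, retainer, standoff}
5. pcb@(0, -1) [-y clear] — {daughtercard, module, pcb, retainer, standoff}
6. duct@(-1, 1) [-x clear] — {daughtercard, duct, module, pcb, retainer, standoff}

module; standoff; daughtercard; retainer; pcb; duct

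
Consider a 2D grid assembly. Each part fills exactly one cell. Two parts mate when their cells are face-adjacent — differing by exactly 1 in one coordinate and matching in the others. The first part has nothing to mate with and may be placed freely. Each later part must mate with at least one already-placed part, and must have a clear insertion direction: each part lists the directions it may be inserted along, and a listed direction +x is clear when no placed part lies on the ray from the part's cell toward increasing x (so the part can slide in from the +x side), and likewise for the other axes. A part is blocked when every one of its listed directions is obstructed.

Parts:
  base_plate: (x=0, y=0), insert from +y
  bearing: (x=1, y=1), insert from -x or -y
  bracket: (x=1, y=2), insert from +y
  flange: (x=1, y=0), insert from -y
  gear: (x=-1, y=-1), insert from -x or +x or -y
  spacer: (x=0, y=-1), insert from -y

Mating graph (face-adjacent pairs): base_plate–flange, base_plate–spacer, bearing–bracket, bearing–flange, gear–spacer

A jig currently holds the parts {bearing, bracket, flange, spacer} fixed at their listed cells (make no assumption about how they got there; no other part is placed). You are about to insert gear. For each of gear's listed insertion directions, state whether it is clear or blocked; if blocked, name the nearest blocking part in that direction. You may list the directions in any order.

+x: blocked by spacer; -x: clear; -y: clear

-x: ray from gear(-1, -1) has no placed part ⇒ clear
+x: nearest on ray is spacer@(0, -1) ⇒ blocked
-y: ray from gear(-1, -1) has no placed part ⇒ clear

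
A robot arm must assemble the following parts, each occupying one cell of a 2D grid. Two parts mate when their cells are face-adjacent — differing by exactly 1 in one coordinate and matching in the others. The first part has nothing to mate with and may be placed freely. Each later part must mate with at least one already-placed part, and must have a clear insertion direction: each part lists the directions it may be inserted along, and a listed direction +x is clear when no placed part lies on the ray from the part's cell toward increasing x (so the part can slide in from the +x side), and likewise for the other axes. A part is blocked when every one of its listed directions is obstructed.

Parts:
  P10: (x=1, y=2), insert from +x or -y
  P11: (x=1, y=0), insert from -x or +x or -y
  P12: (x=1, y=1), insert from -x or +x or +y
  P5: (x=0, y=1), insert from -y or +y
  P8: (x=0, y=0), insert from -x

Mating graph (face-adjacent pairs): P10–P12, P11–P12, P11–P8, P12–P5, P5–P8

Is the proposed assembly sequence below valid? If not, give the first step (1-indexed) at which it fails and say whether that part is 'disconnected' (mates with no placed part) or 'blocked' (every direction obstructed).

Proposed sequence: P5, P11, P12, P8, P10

1. P5@(0, 1) [-y clear] — {P5}
2. P11@(1, 0) — no placed neighbour ⇒ disconnected

Invalid at step 2 (disconnected)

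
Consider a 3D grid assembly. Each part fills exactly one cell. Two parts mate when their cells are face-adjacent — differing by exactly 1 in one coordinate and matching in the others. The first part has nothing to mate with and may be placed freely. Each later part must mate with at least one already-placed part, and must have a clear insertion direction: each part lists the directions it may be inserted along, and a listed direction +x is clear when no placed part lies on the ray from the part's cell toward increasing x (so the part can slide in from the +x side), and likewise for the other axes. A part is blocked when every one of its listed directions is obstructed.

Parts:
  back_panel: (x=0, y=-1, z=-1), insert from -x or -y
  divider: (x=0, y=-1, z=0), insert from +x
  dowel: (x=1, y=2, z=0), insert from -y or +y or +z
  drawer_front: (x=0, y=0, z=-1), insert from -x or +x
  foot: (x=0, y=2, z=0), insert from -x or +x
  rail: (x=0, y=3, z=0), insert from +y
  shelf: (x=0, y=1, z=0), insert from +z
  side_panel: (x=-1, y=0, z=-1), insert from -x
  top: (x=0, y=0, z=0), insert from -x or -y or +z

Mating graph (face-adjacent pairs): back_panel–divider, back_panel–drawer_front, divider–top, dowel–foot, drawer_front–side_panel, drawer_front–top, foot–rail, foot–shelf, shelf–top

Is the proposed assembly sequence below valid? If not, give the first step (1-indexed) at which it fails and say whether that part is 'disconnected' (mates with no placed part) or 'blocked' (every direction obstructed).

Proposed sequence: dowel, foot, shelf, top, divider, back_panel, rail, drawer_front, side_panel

1. dowel@(1, 2, 0) [-y clear] — {dowel}
2. foot@(0, 2, 0) [-x clear] — {dowel, foot}
3. shelf@(0, 1, 0) [+z clear] — {dowel, foot, shelf}
4. top@(0, 0, 0) [-x clear] — {dowel, foot, shelf, top}
5. divider@(0, -1, 0) [+x clear] — {divider, dowel, foot, shelf, top}
6. back_panel@(0, -1, -1) [-x clear] — {back_panel, divider, dowel, foot, shelf, top}
7. rail@(0, 3, 0) [+y clear] — {back_panel, divider, dowel, foot, rail, shelf, top}
8. drawer_front@(0, 0, -1) [-x clear] — {back_panel, divider, dowel, drawer_front, foot, rail, shelf, top}
9. side_panel@(-1, 0, -1) [-x clear] — {back_panel, divider, dowel, drawer_front, foot, rail, shelf, side_panel, top}

Valid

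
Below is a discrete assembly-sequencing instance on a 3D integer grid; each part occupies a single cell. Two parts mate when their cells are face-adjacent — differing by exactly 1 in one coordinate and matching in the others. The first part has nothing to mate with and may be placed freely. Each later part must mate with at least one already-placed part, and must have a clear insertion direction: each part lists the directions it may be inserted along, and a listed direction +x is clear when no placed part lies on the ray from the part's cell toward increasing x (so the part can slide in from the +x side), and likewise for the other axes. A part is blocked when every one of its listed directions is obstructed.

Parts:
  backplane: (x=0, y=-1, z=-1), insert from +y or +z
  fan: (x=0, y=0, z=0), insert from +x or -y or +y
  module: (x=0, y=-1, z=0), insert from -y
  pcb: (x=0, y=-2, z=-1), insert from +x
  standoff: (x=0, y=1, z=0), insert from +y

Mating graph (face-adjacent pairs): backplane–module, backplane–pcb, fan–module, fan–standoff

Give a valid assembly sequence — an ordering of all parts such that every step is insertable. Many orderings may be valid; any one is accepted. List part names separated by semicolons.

pcb; backplane; module; fan; standoff

1. pcb@(0, -2, -1) [+x clear] — {pcb}
2. backplane@(0, -1, -1) [+y clear] — {backplane, pcb}
3. module@(0, -1, 0) [-y clear] — {backplane, module, pcb}
4. fan@(0, 0, 0) [+x clear] — {backplane, fan, module, pcb}
5. standoff@(0, 1, 0) [+y clear] — {backplane, fan, module, pcb, standoff}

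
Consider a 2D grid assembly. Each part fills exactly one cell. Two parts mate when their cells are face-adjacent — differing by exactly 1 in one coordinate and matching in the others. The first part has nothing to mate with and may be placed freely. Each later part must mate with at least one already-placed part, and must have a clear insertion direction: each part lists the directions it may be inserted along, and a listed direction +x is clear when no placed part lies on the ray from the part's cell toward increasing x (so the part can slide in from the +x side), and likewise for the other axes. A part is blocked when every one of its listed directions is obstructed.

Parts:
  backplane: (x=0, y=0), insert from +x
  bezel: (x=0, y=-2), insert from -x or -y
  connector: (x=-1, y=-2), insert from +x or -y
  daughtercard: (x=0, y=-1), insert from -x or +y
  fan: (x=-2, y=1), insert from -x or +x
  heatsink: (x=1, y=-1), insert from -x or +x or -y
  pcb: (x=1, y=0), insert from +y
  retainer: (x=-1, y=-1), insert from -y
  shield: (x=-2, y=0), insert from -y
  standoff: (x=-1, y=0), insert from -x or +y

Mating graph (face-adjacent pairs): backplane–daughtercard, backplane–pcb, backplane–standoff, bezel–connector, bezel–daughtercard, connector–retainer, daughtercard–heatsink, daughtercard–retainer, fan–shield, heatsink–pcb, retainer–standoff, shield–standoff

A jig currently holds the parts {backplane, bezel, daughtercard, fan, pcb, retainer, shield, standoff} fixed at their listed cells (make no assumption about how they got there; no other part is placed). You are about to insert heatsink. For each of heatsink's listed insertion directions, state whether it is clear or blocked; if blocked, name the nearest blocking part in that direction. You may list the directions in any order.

-x: nearest on ray is daughtercard@(0, -1) ⇒ blocked
+x: ray from heatsink(1, -1) has no placed part ⇒ clear
-y: ray from heatsink(1, -1) has no placed part ⇒ clear

+x: clear; -x: blocked by daughtercard; -y: clear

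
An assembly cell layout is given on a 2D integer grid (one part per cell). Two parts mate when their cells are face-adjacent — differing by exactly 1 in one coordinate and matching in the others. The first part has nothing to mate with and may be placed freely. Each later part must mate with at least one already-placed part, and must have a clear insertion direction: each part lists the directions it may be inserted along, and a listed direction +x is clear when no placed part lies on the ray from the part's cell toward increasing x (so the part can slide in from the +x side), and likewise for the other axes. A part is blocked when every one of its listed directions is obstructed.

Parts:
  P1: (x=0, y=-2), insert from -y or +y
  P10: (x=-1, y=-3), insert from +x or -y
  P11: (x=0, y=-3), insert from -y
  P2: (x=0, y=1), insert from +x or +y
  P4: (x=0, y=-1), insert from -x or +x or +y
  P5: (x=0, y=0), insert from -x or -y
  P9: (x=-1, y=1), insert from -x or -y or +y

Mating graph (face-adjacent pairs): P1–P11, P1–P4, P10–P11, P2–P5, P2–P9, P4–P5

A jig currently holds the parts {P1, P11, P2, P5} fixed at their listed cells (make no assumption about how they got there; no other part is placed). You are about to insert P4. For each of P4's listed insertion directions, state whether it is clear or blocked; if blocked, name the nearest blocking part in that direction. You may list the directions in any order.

-x: ray from P4(0, -1) has no placed part ⇒ clear
+x: ray from P4(0, -1) has no placed part ⇒ clear
+y: nearest on ray is P5@(0, 0) ⇒ blocked

+x: clear; +y: blocked by P5; -x: clear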